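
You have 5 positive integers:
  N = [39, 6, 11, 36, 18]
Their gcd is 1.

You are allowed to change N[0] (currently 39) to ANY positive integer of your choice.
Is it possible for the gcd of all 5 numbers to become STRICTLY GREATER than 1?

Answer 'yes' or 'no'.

Current gcd = 1
gcd of all OTHER numbers (without N[0]=39): gcd([6, 11, 36, 18]) = 1
The new gcd after any change is gcd(1, new_value).
This can be at most 1.
Since 1 = old gcd 1, the gcd can only stay the same or decrease.

Answer: no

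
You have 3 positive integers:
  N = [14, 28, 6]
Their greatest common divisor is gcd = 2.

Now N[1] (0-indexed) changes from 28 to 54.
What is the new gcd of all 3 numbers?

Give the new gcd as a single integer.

Numbers: [14, 28, 6], gcd = 2
Change: index 1, 28 -> 54
gcd of the OTHER numbers (without index 1): gcd([14, 6]) = 2
New gcd = gcd(g_others, new_val) = gcd(2, 54) = 2

Answer: 2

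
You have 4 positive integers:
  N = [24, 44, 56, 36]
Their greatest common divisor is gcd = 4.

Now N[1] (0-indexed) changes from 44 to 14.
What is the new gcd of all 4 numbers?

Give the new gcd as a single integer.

Answer: 2

Derivation:
Numbers: [24, 44, 56, 36], gcd = 4
Change: index 1, 44 -> 14
gcd of the OTHER numbers (without index 1): gcd([24, 56, 36]) = 4
New gcd = gcd(g_others, new_val) = gcd(4, 14) = 2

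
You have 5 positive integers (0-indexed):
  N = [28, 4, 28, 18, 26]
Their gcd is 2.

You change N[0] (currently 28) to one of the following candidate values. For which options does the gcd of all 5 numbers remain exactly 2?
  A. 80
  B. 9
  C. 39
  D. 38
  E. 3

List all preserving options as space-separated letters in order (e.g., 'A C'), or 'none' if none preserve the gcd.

Old gcd = 2; gcd of others (without N[0]) = 2
New gcd for candidate v: gcd(2, v). Preserves old gcd iff gcd(2, v) = 2.
  Option A: v=80, gcd(2,80)=2 -> preserves
  Option B: v=9, gcd(2,9)=1 -> changes
  Option C: v=39, gcd(2,39)=1 -> changes
  Option D: v=38, gcd(2,38)=2 -> preserves
  Option E: v=3, gcd(2,3)=1 -> changes

Answer: A D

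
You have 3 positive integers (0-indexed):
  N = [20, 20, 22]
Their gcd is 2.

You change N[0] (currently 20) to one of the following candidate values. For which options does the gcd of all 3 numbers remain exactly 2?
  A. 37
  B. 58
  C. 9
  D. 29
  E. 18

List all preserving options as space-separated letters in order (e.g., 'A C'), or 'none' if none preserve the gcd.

Answer: B E

Derivation:
Old gcd = 2; gcd of others (without N[0]) = 2
New gcd for candidate v: gcd(2, v). Preserves old gcd iff gcd(2, v) = 2.
  Option A: v=37, gcd(2,37)=1 -> changes
  Option B: v=58, gcd(2,58)=2 -> preserves
  Option C: v=9, gcd(2,9)=1 -> changes
  Option D: v=29, gcd(2,29)=1 -> changes
  Option E: v=18, gcd(2,18)=2 -> preserves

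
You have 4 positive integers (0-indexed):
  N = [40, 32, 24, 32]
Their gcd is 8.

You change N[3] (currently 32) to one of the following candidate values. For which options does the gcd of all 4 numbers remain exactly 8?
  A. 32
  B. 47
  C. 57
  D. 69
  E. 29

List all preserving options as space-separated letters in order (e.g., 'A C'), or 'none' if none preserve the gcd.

Old gcd = 8; gcd of others (without N[3]) = 8
New gcd for candidate v: gcd(8, v). Preserves old gcd iff gcd(8, v) = 8.
  Option A: v=32, gcd(8,32)=8 -> preserves
  Option B: v=47, gcd(8,47)=1 -> changes
  Option C: v=57, gcd(8,57)=1 -> changes
  Option D: v=69, gcd(8,69)=1 -> changes
  Option E: v=29, gcd(8,29)=1 -> changes

Answer: A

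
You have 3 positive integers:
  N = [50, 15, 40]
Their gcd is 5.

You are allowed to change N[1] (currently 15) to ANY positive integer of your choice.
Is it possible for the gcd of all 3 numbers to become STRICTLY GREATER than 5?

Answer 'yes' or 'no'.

Current gcd = 5
gcd of all OTHER numbers (without N[1]=15): gcd([50, 40]) = 10
The new gcd after any change is gcd(10, new_value).
This can be at most 10.
Since 10 > old gcd 5, the gcd CAN increase (e.g., set N[1] = 10).

Answer: yes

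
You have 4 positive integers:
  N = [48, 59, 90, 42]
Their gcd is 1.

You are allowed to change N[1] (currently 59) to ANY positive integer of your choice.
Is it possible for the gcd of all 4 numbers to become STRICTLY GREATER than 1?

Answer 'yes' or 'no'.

Answer: yes

Derivation:
Current gcd = 1
gcd of all OTHER numbers (without N[1]=59): gcd([48, 90, 42]) = 6
The new gcd after any change is gcd(6, new_value).
This can be at most 6.
Since 6 > old gcd 1, the gcd CAN increase (e.g., set N[1] = 6).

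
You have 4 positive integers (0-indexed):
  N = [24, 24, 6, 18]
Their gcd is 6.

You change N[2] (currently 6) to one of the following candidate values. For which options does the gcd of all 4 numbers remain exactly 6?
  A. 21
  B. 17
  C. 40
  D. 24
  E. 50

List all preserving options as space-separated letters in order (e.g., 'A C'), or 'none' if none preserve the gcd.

Answer: D

Derivation:
Old gcd = 6; gcd of others (without N[2]) = 6
New gcd for candidate v: gcd(6, v). Preserves old gcd iff gcd(6, v) = 6.
  Option A: v=21, gcd(6,21)=3 -> changes
  Option B: v=17, gcd(6,17)=1 -> changes
  Option C: v=40, gcd(6,40)=2 -> changes
  Option D: v=24, gcd(6,24)=6 -> preserves
  Option E: v=50, gcd(6,50)=2 -> changes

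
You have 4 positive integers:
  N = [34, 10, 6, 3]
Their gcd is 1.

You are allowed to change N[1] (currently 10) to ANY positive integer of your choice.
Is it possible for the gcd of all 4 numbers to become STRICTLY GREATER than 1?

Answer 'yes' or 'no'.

Current gcd = 1
gcd of all OTHER numbers (without N[1]=10): gcd([34, 6, 3]) = 1
The new gcd after any change is gcd(1, new_value).
This can be at most 1.
Since 1 = old gcd 1, the gcd can only stay the same or decrease.

Answer: no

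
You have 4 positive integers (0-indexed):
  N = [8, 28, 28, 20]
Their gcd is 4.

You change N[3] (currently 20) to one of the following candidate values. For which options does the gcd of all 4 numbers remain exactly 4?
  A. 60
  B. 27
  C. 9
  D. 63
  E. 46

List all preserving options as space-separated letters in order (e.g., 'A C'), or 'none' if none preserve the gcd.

Old gcd = 4; gcd of others (without N[3]) = 4
New gcd for candidate v: gcd(4, v). Preserves old gcd iff gcd(4, v) = 4.
  Option A: v=60, gcd(4,60)=4 -> preserves
  Option B: v=27, gcd(4,27)=1 -> changes
  Option C: v=9, gcd(4,9)=1 -> changes
  Option D: v=63, gcd(4,63)=1 -> changes
  Option E: v=46, gcd(4,46)=2 -> changes

Answer: A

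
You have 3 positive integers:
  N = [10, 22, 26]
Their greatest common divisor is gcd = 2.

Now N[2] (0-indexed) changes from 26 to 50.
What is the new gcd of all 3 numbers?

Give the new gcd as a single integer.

Answer: 2

Derivation:
Numbers: [10, 22, 26], gcd = 2
Change: index 2, 26 -> 50
gcd of the OTHER numbers (without index 2): gcd([10, 22]) = 2
New gcd = gcd(g_others, new_val) = gcd(2, 50) = 2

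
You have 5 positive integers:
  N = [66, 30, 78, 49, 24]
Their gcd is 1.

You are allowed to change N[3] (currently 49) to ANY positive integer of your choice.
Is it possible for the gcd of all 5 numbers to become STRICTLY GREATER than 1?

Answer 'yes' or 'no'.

Answer: yes

Derivation:
Current gcd = 1
gcd of all OTHER numbers (without N[3]=49): gcd([66, 30, 78, 24]) = 6
The new gcd after any change is gcd(6, new_value).
This can be at most 6.
Since 6 > old gcd 1, the gcd CAN increase (e.g., set N[3] = 6).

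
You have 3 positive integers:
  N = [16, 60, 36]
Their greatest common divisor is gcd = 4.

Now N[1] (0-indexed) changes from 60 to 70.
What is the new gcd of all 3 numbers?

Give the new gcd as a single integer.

Numbers: [16, 60, 36], gcd = 4
Change: index 1, 60 -> 70
gcd of the OTHER numbers (without index 1): gcd([16, 36]) = 4
New gcd = gcd(g_others, new_val) = gcd(4, 70) = 2

Answer: 2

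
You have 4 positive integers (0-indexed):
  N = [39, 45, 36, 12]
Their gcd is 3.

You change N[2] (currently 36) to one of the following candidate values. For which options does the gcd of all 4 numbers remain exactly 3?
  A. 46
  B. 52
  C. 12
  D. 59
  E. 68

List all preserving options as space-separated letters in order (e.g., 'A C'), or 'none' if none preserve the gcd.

Old gcd = 3; gcd of others (without N[2]) = 3
New gcd for candidate v: gcd(3, v). Preserves old gcd iff gcd(3, v) = 3.
  Option A: v=46, gcd(3,46)=1 -> changes
  Option B: v=52, gcd(3,52)=1 -> changes
  Option C: v=12, gcd(3,12)=3 -> preserves
  Option D: v=59, gcd(3,59)=1 -> changes
  Option E: v=68, gcd(3,68)=1 -> changes

Answer: C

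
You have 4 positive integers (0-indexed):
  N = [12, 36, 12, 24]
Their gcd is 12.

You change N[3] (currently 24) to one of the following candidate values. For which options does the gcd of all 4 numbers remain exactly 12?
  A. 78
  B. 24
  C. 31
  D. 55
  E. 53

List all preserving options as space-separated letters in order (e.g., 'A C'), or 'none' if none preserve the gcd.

Answer: B

Derivation:
Old gcd = 12; gcd of others (without N[3]) = 12
New gcd for candidate v: gcd(12, v). Preserves old gcd iff gcd(12, v) = 12.
  Option A: v=78, gcd(12,78)=6 -> changes
  Option B: v=24, gcd(12,24)=12 -> preserves
  Option C: v=31, gcd(12,31)=1 -> changes
  Option D: v=55, gcd(12,55)=1 -> changes
  Option E: v=53, gcd(12,53)=1 -> changes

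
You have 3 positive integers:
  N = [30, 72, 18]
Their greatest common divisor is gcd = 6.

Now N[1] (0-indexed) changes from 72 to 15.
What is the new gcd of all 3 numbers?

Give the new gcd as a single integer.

Answer: 3

Derivation:
Numbers: [30, 72, 18], gcd = 6
Change: index 1, 72 -> 15
gcd of the OTHER numbers (without index 1): gcd([30, 18]) = 6
New gcd = gcd(g_others, new_val) = gcd(6, 15) = 3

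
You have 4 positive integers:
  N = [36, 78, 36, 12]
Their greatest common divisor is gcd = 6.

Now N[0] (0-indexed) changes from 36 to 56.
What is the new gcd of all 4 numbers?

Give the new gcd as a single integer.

Numbers: [36, 78, 36, 12], gcd = 6
Change: index 0, 36 -> 56
gcd of the OTHER numbers (without index 0): gcd([78, 36, 12]) = 6
New gcd = gcd(g_others, new_val) = gcd(6, 56) = 2

Answer: 2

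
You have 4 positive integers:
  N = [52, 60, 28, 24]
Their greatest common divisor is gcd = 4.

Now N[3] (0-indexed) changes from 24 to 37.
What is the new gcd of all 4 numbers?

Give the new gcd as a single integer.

Answer: 1

Derivation:
Numbers: [52, 60, 28, 24], gcd = 4
Change: index 3, 24 -> 37
gcd of the OTHER numbers (without index 3): gcd([52, 60, 28]) = 4
New gcd = gcd(g_others, new_val) = gcd(4, 37) = 1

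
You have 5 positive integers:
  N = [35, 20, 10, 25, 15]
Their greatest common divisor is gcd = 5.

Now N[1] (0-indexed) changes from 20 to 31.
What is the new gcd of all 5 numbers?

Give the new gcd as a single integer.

Numbers: [35, 20, 10, 25, 15], gcd = 5
Change: index 1, 20 -> 31
gcd of the OTHER numbers (without index 1): gcd([35, 10, 25, 15]) = 5
New gcd = gcd(g_others, new_val) = gcd(5, 31) = 1

Answer: 1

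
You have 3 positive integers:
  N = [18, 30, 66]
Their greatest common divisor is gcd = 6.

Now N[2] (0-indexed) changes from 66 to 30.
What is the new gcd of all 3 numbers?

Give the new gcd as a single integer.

Numbers: [18, 30, 66], gcd = 6
Change: index 2, 66 -> 30
gcd of the OTHER numbers (without index 2): gcd([18, 30]) = 6
New gcd = gcd(g_others, new_val) = gcd(6, 30) = 6

Answer: 6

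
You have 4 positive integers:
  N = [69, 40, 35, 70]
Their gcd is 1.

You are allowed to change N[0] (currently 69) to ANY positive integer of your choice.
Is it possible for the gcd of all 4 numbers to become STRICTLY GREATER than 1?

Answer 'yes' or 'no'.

Current gcd = 1
gcd of all OTHER numbers (without N[0]=69): gcd([40, 35, 70]) = 5
The new gcd after any change is gcd(5, new_value).
This can be at most 5.
Since 5 > old gcd 1, the gcd CAN increase (e.g., set N[0] = 5).

Answer: yes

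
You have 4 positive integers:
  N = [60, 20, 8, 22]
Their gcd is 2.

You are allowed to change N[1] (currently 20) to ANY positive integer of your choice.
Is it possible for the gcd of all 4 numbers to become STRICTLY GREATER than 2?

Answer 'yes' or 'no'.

Current gcd = 2
gcd of all OTHER numbers (without N[1]=20): gcd([60, 8, 22]) = 2
The new gcd after any change is gcd(2, new_value).
This can be at most 2.
Since 2 = old gcd 2, the gcd can only stay the same or decrease.

Answer: no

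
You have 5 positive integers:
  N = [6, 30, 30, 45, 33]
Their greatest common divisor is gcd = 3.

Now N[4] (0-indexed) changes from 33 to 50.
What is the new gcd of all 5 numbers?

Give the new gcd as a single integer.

Answer: 1

Derivation:
Numbers: [6, 30, 30, 45, 33], gcd = 3
Change: index 4, 33 -> 50
gcd of the OTHER numbers (without index 4): gcd([6, 30, 30, 45]) = 3
New gcd = gcd(g_others, new_val) = gcd(3, 50) = 1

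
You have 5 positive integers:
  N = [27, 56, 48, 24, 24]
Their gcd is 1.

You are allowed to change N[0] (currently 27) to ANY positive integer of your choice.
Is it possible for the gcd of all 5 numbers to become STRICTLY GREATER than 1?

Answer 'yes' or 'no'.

Answer: yes

Derivation:
Current gcd = 1
gcd of all OTHER numbers (without N[0]=27): gcd([56, 48, 24, 24]) = 8
The new gcd after any change is gcd(8, new_value).
This can be at most 8.
Since 8 > old gcd 1, the gcd CAN increase (e.g., set N[0] = 8).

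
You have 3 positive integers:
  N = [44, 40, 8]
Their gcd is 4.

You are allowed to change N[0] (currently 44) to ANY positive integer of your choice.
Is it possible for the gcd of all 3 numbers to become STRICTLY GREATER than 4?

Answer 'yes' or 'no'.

Current gcd = 4
gcd of all OTHER numbers (without N[0]=44): gcd([40, 8]) = 8
The new gcd after any change is gcd(8, new_value).
This can be at most 8.
Since 8 > old gcd 4, the gcd CAN increase (e.g., set N[0] = 8).

Answer: yes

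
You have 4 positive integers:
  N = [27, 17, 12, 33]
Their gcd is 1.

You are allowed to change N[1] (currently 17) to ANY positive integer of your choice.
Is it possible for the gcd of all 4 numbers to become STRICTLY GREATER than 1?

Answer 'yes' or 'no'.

Current gcd = 1
gcd of all OTHER numbers (without N[1]=17): gcd([27, 12, 33]) = 3
The new gcd after any change is gcd(3, new_value).
This can be at most 3.
Since 3 > old gcd 1, the gcd CAN increase (e.g., set N[1] = 3).

Answer: yes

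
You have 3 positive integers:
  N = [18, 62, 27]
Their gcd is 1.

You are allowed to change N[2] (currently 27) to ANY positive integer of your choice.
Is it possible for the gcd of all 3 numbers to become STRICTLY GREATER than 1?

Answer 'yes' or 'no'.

Answer: yes

Derivation:
Current gcd = 1
gcd of all OTHER numbers (without N[2]=27): gcd([18, 62]) = 2
The new gcd after any change is gcd(2, new_value).
This can be at most 2.
Since 2 > old gcd 1, the gcd CAN increase (e.g., set N[2] = 2).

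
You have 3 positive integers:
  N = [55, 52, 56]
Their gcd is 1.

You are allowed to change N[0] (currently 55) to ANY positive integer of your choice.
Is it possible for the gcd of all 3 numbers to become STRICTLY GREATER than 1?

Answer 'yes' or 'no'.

Answer: yes

Derivation:
Current gcd = 1
gcd of all OTHER numbers (without N[0]=55): gcd([52, 56]) = 4
The new gcd after any change is gcd(4, new_value).
This can be at most 4.
Since 4 > old gcd 1, the gcd CAN increase (e.g., set N[0] = 4).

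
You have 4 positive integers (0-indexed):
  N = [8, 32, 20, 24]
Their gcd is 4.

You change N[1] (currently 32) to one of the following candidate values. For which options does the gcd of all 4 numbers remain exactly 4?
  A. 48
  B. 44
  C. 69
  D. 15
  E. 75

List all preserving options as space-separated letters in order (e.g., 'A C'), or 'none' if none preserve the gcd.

Old gcd = 4; gcd of others (without N[1]) = 4
New gcd for candidate v: gcd(4, v). Preserves old gcd iff gcd(4, v) = 4.
  Option A: v=48, gcd(4,48)=4 -> preserves
  Option B: v=44, gcd(4,44)=4 -> preserves
  Option C: v=69, gcd(4,69)=1 -> changes
  Option D: v=15, gcd(4,15)=1 -> changes
  Option E: v=75, gcd(4,75)=1 -> changes

Answer: A B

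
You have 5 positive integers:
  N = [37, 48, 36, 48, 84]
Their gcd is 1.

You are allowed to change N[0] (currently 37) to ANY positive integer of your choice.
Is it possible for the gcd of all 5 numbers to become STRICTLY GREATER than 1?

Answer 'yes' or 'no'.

Current gcd = 1
gcd of all OTHER numbers (without N[0]=37): gcd([48, 36, 48, 84]) = 12
The new gcd after any change is gcd(12, new_value).
This can be at most 12.
Since 12 > old gcd 1, the gcd CAN increase (e.g., set N[0] = 12).

Answer: yes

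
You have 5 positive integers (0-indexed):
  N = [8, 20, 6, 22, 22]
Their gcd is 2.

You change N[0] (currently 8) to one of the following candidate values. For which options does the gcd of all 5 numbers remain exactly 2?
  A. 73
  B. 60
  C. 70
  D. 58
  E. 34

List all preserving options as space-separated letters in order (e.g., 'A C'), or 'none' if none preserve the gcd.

Answer: B C D E

Derivation:
Old gcd = 2; gcd of others (without N[0]) = 2
New gcd for candidate v: gcd(2, v). Preserves old gcd iff gcd(2, v) = 2.
  Option A: v=73, gcd(2,73)=1 -> changes
  Option B: v=60, gcd(2,60)=2 -> preserves
  Option C: v=70, gcd(2,70)=2 -> preserves
  Option D: v=58, gcd(2,58)=2 -> preserves
  Option E: v=34, gcd(2,34)=2 -> preserves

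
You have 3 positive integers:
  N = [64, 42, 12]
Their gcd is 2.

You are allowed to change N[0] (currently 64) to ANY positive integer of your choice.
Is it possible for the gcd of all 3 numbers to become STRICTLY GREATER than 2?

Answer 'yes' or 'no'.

Current gcd = 2
gcd of all OTHER numbers (without N[0]=64): gcd([42, 12]) = 6
The new gcd after any change is gcd(6, new_value).
This can be at most 6.
Since 6 > old gcd 2, the gcd CAN increase (e.g., set N[0] = 6).

Answer: yes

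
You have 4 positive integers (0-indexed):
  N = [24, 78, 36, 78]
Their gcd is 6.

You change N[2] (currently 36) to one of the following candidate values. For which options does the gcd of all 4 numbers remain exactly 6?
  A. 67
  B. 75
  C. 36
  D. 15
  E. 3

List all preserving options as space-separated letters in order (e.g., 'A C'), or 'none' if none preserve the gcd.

Old gcd = 6; gcd of others (without N[2]) = 6
New gcd for candidate v: gcd(6, v). Preserves old gcd iff gcd(6, v) = 6.
  Option A: v=67, gcd(6,67)=1 -> changes
  Option B: v=75, gcd(6,75)=3 -> changes
  Option C: v=36, gcd(6,36)=6 -> preserves
  Option D: v=15, gcd(6,15)=3 -> changes
  Option E: v=3, gcd(6,3)=3 -> changes

Answer: C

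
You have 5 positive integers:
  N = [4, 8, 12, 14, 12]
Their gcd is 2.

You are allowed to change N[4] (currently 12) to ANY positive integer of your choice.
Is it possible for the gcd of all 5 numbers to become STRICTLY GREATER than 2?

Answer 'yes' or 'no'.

Answer: no

Derivation:
Current gcd = 2
gcd of all OTHER numbers (without N[4]=12): gcd([4, 8, 12, 14]) = 2
The new gcd after any change is gcd(2, new_value).
This can be at most 2.
Since 2 = old gcd 2, the gcd can only stay the same or decrease.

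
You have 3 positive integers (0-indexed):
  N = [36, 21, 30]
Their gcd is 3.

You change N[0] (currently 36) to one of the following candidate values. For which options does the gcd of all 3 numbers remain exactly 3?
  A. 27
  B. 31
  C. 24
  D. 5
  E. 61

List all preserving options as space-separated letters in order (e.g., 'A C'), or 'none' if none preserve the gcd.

Old gcd = 3; gcd of others (without N[0]) = 3
New gcd for candidate v: gcd(3, v). Preserves old gcd iff gcd(3, v) = 3.
  Option A: v=27, gcd(3,27)=3 -> preserves
  Option B: v=31, gcd(3,31)=1 -> changes
  Option C: v=24, gcd(3,24)=3 -> preserves
  Option D: v=5, gcd(3,5)=1 -> changes
  Option E: v=61, gcd(3,61)=1 -> changes

Answer: A C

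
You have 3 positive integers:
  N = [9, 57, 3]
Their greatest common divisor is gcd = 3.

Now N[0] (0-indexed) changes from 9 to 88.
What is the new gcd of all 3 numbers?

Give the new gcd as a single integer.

Numbers: [9, 57, 3], gcd = 3
Change: index 0, 9 -> 88
gcd of the OTHER numbers (without index 0): gcd([57, 3]) = 3
New gcd = gcd(g_others, new_val) = gcd(3, 88) = 1

Answer: 1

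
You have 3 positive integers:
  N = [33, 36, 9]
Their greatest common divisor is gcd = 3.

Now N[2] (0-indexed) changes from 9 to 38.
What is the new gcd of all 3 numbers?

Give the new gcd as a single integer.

Answer: 1

Derivation:
Numbers: [33, 36, 9], gcd = 3
Change: index 2, 9 -> 38
gcd of the OTHER numbers (without index 2): gcd([33, 36]) = 3
New gcd = gcd(g_others, new_val) = gcd(3, 38) = 1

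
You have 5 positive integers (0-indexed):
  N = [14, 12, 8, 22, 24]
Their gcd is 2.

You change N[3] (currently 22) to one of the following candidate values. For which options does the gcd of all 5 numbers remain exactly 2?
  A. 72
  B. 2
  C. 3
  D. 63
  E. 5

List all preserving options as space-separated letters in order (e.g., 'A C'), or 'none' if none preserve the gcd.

Old gcd = 2; gcd of others (without N[3]) = 2
New gcd for candidate v: gcd(2, v). Preserves old gcd iff gcd(2, v) = 2.
  Option A: v=72, gcd(2,72)=2 -> preserves
  Option B: v=2, gcd(2,2)=2 -> preserves
  Option C: v=3, gcd(2,3)=1 -> changes
  Option D: v=63, gcd(2,63)=1 -> changes
  Option E: v=5, gcd(2,5)=1 -> changes

Answer: A B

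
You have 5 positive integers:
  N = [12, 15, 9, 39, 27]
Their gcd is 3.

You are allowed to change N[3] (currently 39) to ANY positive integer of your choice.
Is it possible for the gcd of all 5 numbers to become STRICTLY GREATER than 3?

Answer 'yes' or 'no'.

Current gcd = 3
gcd of all OTHER numbers (without N[3]=39): gcd([12, 15, 9, 27]) = 3
The new gcd after any change is gcd(3, new_value).
This can be at most 3.
Since 3 = old gcd 3, the gcd can only stay the same or decrease.

Answer: no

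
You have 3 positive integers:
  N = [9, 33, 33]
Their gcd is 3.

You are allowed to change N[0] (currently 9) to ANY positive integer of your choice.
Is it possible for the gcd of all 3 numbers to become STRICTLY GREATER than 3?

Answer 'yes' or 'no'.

Current gcd = 3
gcd of all OTHER numbers (without N[0]=9): gcd([33, 33]) = 33
The new gcd after any change is gcd(33, new_value).
This can be at most 33.
Since 33 > old gcd 3, the gcd CAN increase (e.g., set N[0] = 33).

Answer: yes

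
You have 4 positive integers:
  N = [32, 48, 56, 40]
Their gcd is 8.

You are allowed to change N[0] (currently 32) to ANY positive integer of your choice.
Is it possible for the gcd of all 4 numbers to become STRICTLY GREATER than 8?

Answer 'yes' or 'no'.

Current gcd = 8
gcd of all OTHER numbers (without N[0]=32): gcd([48, 56, 40]) = 8
The new gcd after any change is gcd(8, new_value).
This can be at most 8.
Since 8 = old gcd 8, the gcd can only stay the same or decrease.

Answer: no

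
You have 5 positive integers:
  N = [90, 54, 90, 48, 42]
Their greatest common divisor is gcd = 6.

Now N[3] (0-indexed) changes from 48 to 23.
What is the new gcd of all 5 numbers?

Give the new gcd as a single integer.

Numbers: [90, 54, 90, 48, 42], gcd = 6
Change: index 3, 48 -> 23
gcd of the OTHER numbers (without index 3): gcd([90, 54, 90, 42]) = 6
New gcd = gcd(g_others, new_val) = gcd(6, 23) = 1

Answer: 1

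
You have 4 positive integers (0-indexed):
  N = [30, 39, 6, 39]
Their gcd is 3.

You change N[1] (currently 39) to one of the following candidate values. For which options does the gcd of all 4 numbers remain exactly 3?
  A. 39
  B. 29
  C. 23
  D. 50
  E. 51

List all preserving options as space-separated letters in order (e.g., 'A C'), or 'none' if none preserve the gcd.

Old gcd = 3; gcd of others (without N[1]) = 3
New gcd for candidate v: gcd(3, v). Preserves old gcd iff gcd(3, v) = 3.
  Option A: v=39, gcd(3,39)=3 -> preserves
  Option B: v=29, gcd(3,29)=1 -> changes
  Option C: v=23, gcd(3,23)=1 -> changes
  Option D: v=50, gcd(3,50)=1 -> changes
  Option E: v=51, gcd(3,51)=3 -> preserves

Answer: A E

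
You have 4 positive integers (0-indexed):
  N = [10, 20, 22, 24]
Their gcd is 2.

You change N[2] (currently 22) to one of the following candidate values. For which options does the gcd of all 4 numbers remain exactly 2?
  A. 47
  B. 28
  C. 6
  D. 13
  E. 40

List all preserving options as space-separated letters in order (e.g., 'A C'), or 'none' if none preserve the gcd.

Answer: B C E

Derivation:
Old gcd = 2; gcd of others (without N[2]) = 2
New gcd for candidate v: gcd(2, v). Preserves old gcd iff gcd(2, v) = 2.
  Option A: v=47, gcd(2,47)=1 -> changes
  Option B: v=28, gcd(2,28)=2 -> preserves
  Option C: v=6, gcd(2,6)=2 -> preserves
  Option D: v=13, gcd(2,13)=1 -> changes
  Option E: v=40, gcd(2,40)=2 -> preserves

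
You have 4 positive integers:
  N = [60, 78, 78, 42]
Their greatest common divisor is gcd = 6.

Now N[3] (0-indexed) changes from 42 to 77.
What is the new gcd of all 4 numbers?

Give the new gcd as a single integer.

Numbers: [60, 78, 78, 42], gcd = 6
Change: index 3, 42 -> 77
gcd of the OTHER numbers (without index 3): gcd([60, 78, 78]) = 6
New gcd = gcd(g_others, new_val) = gcd(6, 77) = 1

Answer: 1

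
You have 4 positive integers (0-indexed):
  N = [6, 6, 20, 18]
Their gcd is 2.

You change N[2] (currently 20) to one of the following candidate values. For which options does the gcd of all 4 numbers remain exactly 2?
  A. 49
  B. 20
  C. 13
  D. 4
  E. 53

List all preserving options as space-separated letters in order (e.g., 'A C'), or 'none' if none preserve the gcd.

Old gcd = 2; gcd of others (without N[2]) = 6
New gcd for candidate v: gcd(6, v). Preserves old gcd iff gcd(6, v) = 2.
  Option A: v=49, gcd(6,49)=1 -> changes
  Option B: v=20, gcd(6,20)=2 -> preserves
  Option C: v=13, gcd(6,13)=1 -> changes
  Option D: v=4, gcd(6,4)=2 -> preserves
  Option E: v=53, gcd(6,53)=1 -> changes

Answer: B D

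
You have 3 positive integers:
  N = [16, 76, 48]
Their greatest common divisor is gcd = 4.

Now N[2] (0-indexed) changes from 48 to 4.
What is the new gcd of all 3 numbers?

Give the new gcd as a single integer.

Numbers: [16, 76, 48], gcd = 4
Change: index 2, 48 -> 4
gcd of the OTHER numbers (without index 2): gcd([16, 76]) = 4
New gcd = gcd(g_others, new_val) = gcd(4, 4) = 4

Answer: 4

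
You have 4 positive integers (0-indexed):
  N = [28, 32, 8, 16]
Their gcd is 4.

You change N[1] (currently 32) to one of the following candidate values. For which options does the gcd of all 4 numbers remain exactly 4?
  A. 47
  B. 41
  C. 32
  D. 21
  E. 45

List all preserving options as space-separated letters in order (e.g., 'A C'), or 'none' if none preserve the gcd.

Answer: C

Derivation:
Old gcd = 4; gcd of others (without N[1]) = 4
New gcd for candidate v: gcd(4, v). Preserves old gcd iff gcd(4, v) = 4.
  Option A: v=47, gcd(4,47)=1 -> changes
  Option B: v=41, gcd(4,41)=1 -> changes
  Option C: v=32, gcd(4,32)=4 -> preserves
  Option D: v=21, gcd(4,21)=1 -> changes
  Option E: v=45, gcd(4,45)=1 -> changes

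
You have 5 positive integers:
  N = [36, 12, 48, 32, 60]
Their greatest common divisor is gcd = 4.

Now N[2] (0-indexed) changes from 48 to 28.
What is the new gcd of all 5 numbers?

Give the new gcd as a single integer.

Answer: 4

Derivation:
Numbers: [36, 12, 48, 32, 60], gcd = 4
Change: index 2, 48 -> 28
gcd of the OTHER numbers (without index 2): gcd([36, 12, 32, 60]) = 4
New gcd = gcd(g_others, new_val) = gcd(4, 28) = 4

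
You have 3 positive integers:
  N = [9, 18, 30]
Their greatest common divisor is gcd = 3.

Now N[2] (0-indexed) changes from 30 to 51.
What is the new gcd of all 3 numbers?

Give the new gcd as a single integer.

Answer: 3

Derivation:
Numbers: [9, 18, 30], gcd = 3
Change: index 2, 30 -> 51
gcd of the OTHER numbers (without index 2): gcd([9, 18]) = 9
New gcd = gcd(g_others, new_val) = gcd(9, 51) = 3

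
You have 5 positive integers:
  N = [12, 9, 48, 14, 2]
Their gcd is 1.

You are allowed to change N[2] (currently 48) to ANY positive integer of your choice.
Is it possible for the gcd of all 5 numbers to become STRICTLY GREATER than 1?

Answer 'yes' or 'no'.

Current gcd = 1
gcd of all OTHER numbers (without N[2]=48): gcd([12, 9, 14, 2]) = 1
The new gcd after any change is gcd(1, new_value).
This can be at most 1.
Since 1 = old gcd 1, the gcd can only stay the same or decrease.

Answer: no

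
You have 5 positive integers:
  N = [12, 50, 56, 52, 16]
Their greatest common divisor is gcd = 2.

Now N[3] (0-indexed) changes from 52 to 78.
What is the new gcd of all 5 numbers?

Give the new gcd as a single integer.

Numbers: [12, 50, 56, 52, 16], gcd = 2
Change: index 3, 52 -> 78
gcd of the OTHER numbers (without index 3): gcd([12, 50, 56, 16]) = 2
New gcd = gcd(g_others, new_val) = gcd(2, 78) = 2

Answer: 2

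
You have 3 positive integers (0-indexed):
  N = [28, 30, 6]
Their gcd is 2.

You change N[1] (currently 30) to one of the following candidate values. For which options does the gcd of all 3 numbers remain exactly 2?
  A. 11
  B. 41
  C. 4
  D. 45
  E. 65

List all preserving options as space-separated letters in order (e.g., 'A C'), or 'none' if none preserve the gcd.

Answer: C

Derivation:
Old gcd = 2; gcd of others (without N[1]) = 2
New gcd for candidate v: gcd(2, v). Preserves old gcd iff gcd(2, v) = 2.
  Option A: v=11, gcd(2,11)=1 -> changes
  Option B: v=41, gcd(2,41)=1 -> changes
  Option C: v=4, gcd(2,4)=2 -> preserves
  Option D: v=45, gcd(2,45)=1 -> changes
  Option E: v=65, gcd(2,65)=1 -> changes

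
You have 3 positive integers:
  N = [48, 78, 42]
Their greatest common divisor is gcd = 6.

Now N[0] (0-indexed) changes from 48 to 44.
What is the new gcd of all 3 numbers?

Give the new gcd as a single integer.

Numbers: [48, 78, 42], gcd = 6
Change: index 0, 48 -> 44
gcd of the OTHER numbers (without index 0): gcd([78, 42]) = 6
New gcd = gcd(g_others, new_val) = gcd(6, 44) = 2

Answer: 2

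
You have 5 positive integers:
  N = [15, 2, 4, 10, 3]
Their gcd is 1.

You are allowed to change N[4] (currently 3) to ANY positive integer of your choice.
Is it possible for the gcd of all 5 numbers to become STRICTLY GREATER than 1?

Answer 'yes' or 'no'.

Answer: no

Derivation:
Current gcd = 1
gcd of all OTHER numbers (without N[4]=3): gcd([15, 2, 4, 10]) = 1
The new gcd after any change is gcd(1, new_value).
This can be at most 1.
Since 1 = old gcd 1, the gcd can only stay the same or decrease.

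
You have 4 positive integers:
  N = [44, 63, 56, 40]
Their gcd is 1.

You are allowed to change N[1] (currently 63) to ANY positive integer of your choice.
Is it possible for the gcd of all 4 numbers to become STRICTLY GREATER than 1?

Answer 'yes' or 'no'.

Answer: yes

Derivation:
Current gcd = 1
gcd of all OTHER numbers (without N[1]=63): gcd([44, 56, 40]) = 4
The new gcd after any change is gcd(4, new_value).
This can be at most 4.
Since 4 > old gcd 1, the gcd CAN increase (e.g., set N[1] = 4).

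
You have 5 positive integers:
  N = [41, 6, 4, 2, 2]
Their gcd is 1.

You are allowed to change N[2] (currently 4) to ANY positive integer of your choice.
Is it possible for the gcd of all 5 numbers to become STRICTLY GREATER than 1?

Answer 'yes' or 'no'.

Current gcd = 1
gcd of all OTHER numbers (without N[2]=4): gcd([41, 6, 2, 2]) = 1
The new gcd after any change is gcd(1, new_value).
This can be at most 1.
Since 1 = old gcd 1, the gcd can only stay the same or decrease.

Answer: no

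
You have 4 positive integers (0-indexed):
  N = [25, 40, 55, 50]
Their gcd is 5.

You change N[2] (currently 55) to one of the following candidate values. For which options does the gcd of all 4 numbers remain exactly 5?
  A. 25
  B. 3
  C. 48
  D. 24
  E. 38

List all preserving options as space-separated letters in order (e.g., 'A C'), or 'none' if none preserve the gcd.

Old gcd = 5; gcd of others (without N[2]) = 5
New gcd for candidate v: gcd(5, v). Preserves old gcd iff gcd(5, v) = 5.
  Option A: v=25, gcd(5,25)=5 -> preserves
  Option B: v=3, gcd(5,3)=1 -> changes
  Option C: v=48, gcd(5,48)=1 -> changes
  Option D: v=24, gcd(5,24)=1 -> changes
  Option E: v=38, gcd(5,38)=1 -> changes

Answer: A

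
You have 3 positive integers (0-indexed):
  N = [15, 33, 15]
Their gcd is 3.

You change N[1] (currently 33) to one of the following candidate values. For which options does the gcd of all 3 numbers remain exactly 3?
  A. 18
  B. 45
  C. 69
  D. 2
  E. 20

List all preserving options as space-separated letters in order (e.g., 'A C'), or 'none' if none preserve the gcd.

Old gcd = 3; gcd of others (without N[1]) = 15
New gcd for candidate v: gcd(15, v). Preserves old gcd iff gcd(15, v) = 3.
  Option A: v=18, gcd(15,18)=3 -> preserves
  Option B: v=45, gcd(15,45)=15 -> changes
  Option C: v=69, gcd(15,69)=3 -> preserves
  Option D: v=2, gcd(15,2)=1 -> changes
  Option E: v=20, gcd(15,20)=5 -> changes

Answer: A C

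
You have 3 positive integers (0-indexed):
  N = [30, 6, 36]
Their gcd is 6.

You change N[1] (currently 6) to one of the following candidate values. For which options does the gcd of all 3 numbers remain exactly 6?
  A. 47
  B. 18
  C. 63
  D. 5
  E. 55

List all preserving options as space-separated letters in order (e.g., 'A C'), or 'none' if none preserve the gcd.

Old gcd = 6; gcd of others (without N[1]) = 6
New gcd for candidate v: gcd(6, v). Preserves old gcd iff gcd(6, v) = 6.
  Option A: v=47, gcd(6,47)=1 -> changes
  Option B: v=18, gcd(6,18)=6 -> preserves
  Option C: v=63, gcd(6,63)=3 -> changes
  Option D: v=5, gcd(6,5)=1 -> changes
  Option E: v=55, gcd(6,55)=1 -> changes

Answer: B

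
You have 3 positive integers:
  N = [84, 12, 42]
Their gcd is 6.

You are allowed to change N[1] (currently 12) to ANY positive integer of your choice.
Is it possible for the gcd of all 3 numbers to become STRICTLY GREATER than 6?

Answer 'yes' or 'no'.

Answer: yes

Derivation:
Current gcd = 6
gcd of all OTHER numbers (without N[1]=12): gcd([84, 42]) = 42
The new gcd after any change is gcd(42, new_value).
This can be at most 42.
Since 42 > old gcd 6, the gcd CAN increase (e.g., set N[1] = 42).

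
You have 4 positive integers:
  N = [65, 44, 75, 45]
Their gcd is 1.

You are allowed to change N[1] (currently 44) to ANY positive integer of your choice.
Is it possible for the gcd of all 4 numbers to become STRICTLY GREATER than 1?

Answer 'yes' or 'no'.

Current gcd = 1
gcd of all OTHER numbers (without N[1]=44): gcd([65, 75, 45]) = 5
The new gcd after any change is gcd(5, new_value).
This can be at most 5.
Since 5 > old gcd 1, the gcd CAN increase (e.g., set N[1] = 5).

Answer: yes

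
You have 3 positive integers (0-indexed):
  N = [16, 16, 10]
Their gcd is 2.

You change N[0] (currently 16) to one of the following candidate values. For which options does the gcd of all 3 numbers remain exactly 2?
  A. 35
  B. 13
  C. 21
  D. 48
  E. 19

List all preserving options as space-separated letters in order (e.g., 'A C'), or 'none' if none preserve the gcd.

Old gcd = 2; gcd of others (without N[0]) = 2
New gcd for candidate v: gcd(2, v). Preserves old gcd iff gcd(2, v) = 2.
  Option A: v=35, gcd(2,35)=1 -> changes
  Option B: v=13, gcd(2,13)=1 -> changes
  Option C: v=21, gcd(2,21)=1 -> changes
  Option D: v=48, gcd(2,48)=2 -> preserves
  Option E: v=19, gcd(2,19)=1 -> changes

Answer: D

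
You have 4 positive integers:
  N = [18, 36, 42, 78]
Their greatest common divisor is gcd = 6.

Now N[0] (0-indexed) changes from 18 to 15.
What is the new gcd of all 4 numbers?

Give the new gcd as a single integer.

Answer: 3

Derivation:
Numbers: [18, 36, 42, 78], gcd = 6
Change: index 0, 18 -> 15
gcd of the OTHER numbers (without index 0): gcd([36, 42, 78]) = 6
New gcd = gcd(g_others, new_val) = gcd(6, 15) = 3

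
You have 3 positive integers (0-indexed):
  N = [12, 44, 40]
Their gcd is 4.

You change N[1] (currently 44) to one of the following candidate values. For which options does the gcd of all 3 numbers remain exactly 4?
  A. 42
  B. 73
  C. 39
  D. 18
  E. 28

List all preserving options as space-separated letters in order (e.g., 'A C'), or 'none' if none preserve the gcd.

Answer: E

Derivation:
Old gcd = 4; gcd of others (without N[1]) = 4
New gcd for candidate v: gcd(4, v). Preserves old gcd iff gcd(4, v) = 4.
  Option A: v=42, gcd(4,42)=2 -> changes
  Option B: v=73, gcd(4,73)=1 -> changes
  Option C: v=39, gcd(4,39)=1 -> changes
  Option D: v=18, gcd(4,18)=2 -> changes
  Option E: v=28, gcd(4,28)=4 -> preserves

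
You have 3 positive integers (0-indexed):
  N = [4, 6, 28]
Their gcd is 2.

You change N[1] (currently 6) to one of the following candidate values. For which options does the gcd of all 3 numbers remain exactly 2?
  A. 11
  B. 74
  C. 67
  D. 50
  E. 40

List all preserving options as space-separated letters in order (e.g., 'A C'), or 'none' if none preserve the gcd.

Answer: B D

Derivation:
Old gcd = 2; gcd of others (without N[1]) = 4
New gcd for candidate v: gcd(4, v). Preserves old gcd iff gcd(4, v) = 2.
  Option A: v=11, gcd(4,11)=1 -> changes
  Option B: v=74, gcd(4,74)=2 -> preserves
  Option C: v=67, gcd(4,67)=1 -> changes
  Option D: v=50, gcd(4,50)=2 -> preserves
  Option E: v=40, gcd(4,40)=4 -> changes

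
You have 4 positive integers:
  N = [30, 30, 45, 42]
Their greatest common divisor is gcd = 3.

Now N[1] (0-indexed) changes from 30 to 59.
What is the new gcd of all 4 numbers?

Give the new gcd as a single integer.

Numbers: [30, 30, 45, 42], gcd = 3
Change: index 1, 30 -> 59
gcd of the OTHER numbers (without index 1): gcd([30, 45, 42]) = 3
New gcd = gcd(g_others, new_val) = gcd(3, 59) = 1

Answer: 1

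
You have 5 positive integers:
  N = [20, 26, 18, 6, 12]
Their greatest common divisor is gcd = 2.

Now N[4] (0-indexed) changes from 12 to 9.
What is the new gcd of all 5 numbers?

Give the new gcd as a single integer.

Answer: 1

Derivation:
Numbers: [20, 26, 18, 6, 12], gcd = 2
Change: index 4, 12 -> 9
gcd of the OTHER numbers (without index 4): gcd([20, 26, 18, 6]) = 2
New gcd = gcd(g_others, new_val) = gcd(2, 9) = 1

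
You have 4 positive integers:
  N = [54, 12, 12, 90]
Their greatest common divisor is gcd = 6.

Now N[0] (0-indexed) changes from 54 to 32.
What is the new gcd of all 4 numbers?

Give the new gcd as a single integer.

Numbers: [54, 12, 12, 90], gcd = 6
Change: index 0, 54 -> 32
gcd of the OTHER numbers (without index 0): gcd([12, 12, 90]) = 6
New gcd = gcd(g_others, new_val) = gcd(6, 32) = 2

Answer: 2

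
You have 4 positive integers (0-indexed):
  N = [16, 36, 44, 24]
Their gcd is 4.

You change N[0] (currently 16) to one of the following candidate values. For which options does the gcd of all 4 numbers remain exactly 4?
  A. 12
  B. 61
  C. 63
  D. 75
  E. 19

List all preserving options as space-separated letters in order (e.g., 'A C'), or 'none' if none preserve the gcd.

Answer: A

Derivation:
Old gcd = 4; gcd of others (without N[0]) = 4
New gcd for candidate v: gcd(4, v). Preserves old gcd iff gcd(4, v) = 4.
  Option A: v=12, gcd(4,12)=4 -> preserves
  Option B: v=61, gcd(4,61)=1 -> changes
  Option C: v=63, gcd(4,63)=1 -> changes
  Option D: v=75, gcd(4,75)=1 -> changes
  Option E: v=19, gcd(4,19)=1 -> changes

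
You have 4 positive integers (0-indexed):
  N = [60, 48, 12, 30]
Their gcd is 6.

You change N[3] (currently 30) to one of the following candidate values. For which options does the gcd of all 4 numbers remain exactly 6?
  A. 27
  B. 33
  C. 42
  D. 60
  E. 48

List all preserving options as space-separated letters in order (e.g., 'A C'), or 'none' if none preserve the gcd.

Answer: C

Derivation:
Old gcd = 6; gcd of others (without N[3]) = 12
New gcd for candidate v: gcd(12, v). Preserves old gcd iff gcd(12, v) = 6.
  Option A: v=27, gcd(12,27)=3 -> changes
  Option B: v=33, gcd(12,33)=3 -> changes
  Option C: v=42, gcd(12,42)=6 -> preserves
  Option D: v=60, gcd(12,60)=12 -> changes
  Option E: v=48, gcd(12,48)=12 -> changes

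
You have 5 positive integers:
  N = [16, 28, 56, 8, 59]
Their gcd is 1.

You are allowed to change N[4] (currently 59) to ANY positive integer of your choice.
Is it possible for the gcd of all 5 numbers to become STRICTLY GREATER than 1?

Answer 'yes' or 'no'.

Answer: yes

Derivation:
Current gcd = 1
gcd of all OTHER numbers (without N[4]=59): gcd([16, 28, 56, 8]) = 4
The new gcd after any change is gcd(4, new_value).
This can be at most 4.
Since 4 > old gcd 1, the gcd CAN increase (e.g., set N[4] = 4).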